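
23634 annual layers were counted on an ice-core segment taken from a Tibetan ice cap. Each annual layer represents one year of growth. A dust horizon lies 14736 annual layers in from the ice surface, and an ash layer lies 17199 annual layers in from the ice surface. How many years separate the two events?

Separation: 17199 − 14736 = 2463 annual layers.
At one annual layer per year, 2463 years elapsed between them.

2463 yr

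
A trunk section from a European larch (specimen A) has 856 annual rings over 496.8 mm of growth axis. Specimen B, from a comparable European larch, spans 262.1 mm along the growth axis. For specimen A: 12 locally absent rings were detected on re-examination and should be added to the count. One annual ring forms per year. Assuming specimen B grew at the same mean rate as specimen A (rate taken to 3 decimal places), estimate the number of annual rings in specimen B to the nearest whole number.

458 annual rings

Specimen A: true annual ring count = 856 + 12 = 868.
A: Mean rate = 496.8 mm / 868 years ≈ 0.572 mm per year.
B spans 262.1 / 0.572 = 458.22 years ≈ 458 annual rings.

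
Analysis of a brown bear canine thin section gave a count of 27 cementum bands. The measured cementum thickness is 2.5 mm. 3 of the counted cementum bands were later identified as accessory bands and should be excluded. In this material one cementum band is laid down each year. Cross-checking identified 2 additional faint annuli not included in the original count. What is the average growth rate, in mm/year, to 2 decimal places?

After corrections the count is 27 − 3 + 2 = 26 cementum bands.
Mean rate = 2.5 mm / 26 years ≈ 0.10 mm/year.

0.10 mm/year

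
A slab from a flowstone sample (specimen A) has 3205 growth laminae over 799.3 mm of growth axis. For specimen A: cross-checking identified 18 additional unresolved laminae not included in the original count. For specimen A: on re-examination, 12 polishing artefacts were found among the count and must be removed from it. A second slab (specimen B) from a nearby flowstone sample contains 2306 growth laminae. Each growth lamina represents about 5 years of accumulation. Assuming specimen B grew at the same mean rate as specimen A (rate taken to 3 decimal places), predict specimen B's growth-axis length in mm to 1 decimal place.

576.5 mm

Specimen A: after corrections the count is 3205 − 12 + 18 = 3211 growth laminae.
Specimen A: multiplying by 5 years per growth lamina: 3211 × 5 = 16055 years.
A: Extension rate ≈ 799.3 / 16055 = 0.050 mm/yr.
Specimen B: 2306 growth laminae at 5 years each span 2306 × 5 = 11530 years. For B, 0.050 mm/year × 11530 years = 576.5 mm.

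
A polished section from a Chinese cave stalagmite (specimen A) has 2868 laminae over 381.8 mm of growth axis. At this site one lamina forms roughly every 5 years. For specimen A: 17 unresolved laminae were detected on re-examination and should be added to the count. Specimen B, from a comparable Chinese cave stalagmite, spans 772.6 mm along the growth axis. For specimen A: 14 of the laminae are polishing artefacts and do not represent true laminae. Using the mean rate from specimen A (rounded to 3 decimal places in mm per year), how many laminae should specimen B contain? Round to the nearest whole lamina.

5723 laminae

Specimen A: true lamina count = 2868 − 14 + 17 = 2871.
Specimen A: multiplying by 5 years per lamina: 2871 × 5 = 14355 years.
A: 381.8 mm over 14355 years gives 381.8 / 14355 ≈ 0.027 mm/yr.
For B, 772.6 / 0.027 = 28614.81 years; at 5 years per lamina that is 28614.81 / 5 ≈ 5723 laminae.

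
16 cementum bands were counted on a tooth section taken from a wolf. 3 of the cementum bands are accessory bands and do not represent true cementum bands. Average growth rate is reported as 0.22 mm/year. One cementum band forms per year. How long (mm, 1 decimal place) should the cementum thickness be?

After corrections the count is 16 − 3 = 13 cementum bands.
Length ≈ 0.22 × 13 = 2.9 mm.

2.9 mm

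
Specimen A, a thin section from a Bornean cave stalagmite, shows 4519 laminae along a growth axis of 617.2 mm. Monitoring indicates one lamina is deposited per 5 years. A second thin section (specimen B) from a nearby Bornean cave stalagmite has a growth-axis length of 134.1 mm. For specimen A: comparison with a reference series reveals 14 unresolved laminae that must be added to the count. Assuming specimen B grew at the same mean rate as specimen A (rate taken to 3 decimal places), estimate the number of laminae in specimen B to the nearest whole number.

Specimen A: correcting the raw count gives 4519 + 14 = 4533 true laminae.
Specimen A: at 5 years per lamina, 4533 × 5 = 22665 years.
A: Extension rate ≈ 617.2 / 22665 = 0.027 mm per year.
B spans 134.1 / 0.027 = 4966.67 years; at 5 years per lamina that is 4966.67 / 5 ≈ 993 laminae.

993 laminae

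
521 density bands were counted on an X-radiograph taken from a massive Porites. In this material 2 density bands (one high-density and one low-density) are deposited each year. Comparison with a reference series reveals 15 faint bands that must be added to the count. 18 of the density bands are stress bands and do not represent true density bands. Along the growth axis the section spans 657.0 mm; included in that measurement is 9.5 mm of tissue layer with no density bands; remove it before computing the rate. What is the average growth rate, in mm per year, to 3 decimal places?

After corrections the count is 521 − 18 + 15 = 518 density bands.
518 density bands at 2 per year is 518 / 2 = 259 years.
The growth record spans 657.0 − 9.5 = 647.5 mm.
647.5 mm over 259 years gives 647.5 / 259 ≈ 2.500 mm per year.

2.500 mm per year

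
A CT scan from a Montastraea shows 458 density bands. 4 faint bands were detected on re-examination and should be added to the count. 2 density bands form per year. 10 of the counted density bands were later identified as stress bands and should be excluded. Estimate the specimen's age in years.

After corrections the count is 458 − 10 + 4 = 452 density bands.
452 density bands at 2 per year is 452 / 2 = 226 years.

226 yr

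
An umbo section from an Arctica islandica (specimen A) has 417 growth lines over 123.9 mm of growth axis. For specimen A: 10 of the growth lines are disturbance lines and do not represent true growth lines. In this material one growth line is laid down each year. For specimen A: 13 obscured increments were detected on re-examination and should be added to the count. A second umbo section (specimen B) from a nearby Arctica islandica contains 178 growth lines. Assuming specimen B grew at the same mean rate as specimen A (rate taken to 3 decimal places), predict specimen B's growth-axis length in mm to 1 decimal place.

52.5 mm

Specimen A: after corrections the count is 417 − 10 + 13 = 420 growth lines.
A: 123.9 mm over 420 years gives 123.9 / 420 ≈ 0.295 mm/yr.
Length of B = 0.295 × 178 = 52.5 mm.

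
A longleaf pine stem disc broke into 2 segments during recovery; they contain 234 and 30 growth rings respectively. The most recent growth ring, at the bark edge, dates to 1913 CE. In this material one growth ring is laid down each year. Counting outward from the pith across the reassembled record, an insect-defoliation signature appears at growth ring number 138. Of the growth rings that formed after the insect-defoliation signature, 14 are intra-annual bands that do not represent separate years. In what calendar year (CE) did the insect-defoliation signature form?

Total growth rings = 234 + 30 = 264.
Between growth ring 138 and the bark edge there are 264 − 138 = 126 growth rings.
Removing the 14 false growth rings leaves 126 − 14 = 112 true growth rings beyond the insect-defoliation signature.
1913 − 112 = 1801 CE.

1801 CE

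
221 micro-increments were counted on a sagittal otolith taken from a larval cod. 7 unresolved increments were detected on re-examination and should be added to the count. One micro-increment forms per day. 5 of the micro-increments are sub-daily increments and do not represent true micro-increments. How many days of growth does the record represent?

Adjusted count: 221 − 5 + 7 = 223 micro-increments.
At one micro-increment per day, that is 223 days.

223 days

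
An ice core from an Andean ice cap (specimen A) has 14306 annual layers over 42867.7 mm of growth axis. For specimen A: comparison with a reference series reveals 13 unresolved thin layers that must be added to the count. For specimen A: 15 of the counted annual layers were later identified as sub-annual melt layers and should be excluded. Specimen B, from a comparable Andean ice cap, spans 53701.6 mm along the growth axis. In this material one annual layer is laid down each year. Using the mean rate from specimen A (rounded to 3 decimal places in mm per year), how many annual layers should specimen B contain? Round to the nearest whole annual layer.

Specimen A: correcting the raw count gives 14306 − 15 + 13 = 14304 true annual layers.
A: Mean rate = 42867.7 mm / 14304 years ≈ 2.997 mm per year.
B spans 53701.6 / 2.997 = 17918.45 years ≈ 17918 annual layers.

17918 annual layers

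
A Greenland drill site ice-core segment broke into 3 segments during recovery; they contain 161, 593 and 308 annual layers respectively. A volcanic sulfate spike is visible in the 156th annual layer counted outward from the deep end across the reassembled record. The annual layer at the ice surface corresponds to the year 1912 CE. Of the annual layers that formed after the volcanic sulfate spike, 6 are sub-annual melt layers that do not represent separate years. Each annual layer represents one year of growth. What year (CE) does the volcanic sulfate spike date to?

Total annual layers = 161 + 593 + 308 = 1062.
The volcanic sulfate spike sits at annual layer 156 from the deep end, so 1062 − 156 = 906 annual layers formed after it.
906 − 6 false = 900 true annual layers after the volcanic sulfate spike.
1912 − 900 = 1012 CE.

1012 CE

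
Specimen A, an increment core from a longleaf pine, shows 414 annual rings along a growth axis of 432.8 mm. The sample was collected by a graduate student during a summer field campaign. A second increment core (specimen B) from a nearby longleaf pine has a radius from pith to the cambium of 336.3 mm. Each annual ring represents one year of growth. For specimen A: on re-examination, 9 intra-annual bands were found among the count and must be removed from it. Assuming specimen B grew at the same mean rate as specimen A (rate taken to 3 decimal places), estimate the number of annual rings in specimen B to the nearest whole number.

Specimen A: true annual ring count = 414 − 9 = 405.
A: Extension rate ≈ 432.8 / 405 = 1.069 mm per year.
Specimen B: 336.3 mm / 1.069 mm per year = 314.59 years ≈ 315 annual rings.

315 annual rings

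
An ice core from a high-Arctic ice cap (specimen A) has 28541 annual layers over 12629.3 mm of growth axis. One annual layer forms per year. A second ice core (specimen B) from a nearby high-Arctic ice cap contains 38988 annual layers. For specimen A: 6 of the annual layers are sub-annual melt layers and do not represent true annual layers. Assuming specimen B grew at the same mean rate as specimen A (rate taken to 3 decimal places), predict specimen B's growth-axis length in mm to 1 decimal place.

Specimen A: adjusted count: 28541 − 6 = 28535 annual layers.
A: Mean rate = 12629.3 mm / 28535 years ≈ 0.443 mm per year.
For B, 0.443 mm/year × 38988 years = 17271.7 mm.

17271.7 mm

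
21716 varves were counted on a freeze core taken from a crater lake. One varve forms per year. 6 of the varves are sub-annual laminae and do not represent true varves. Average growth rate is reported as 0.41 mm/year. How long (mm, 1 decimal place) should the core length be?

After corrections the count is 21716 − 6 = 21710 varves.
Predicted length = 0.41 mm/year × 21710 years = 8901.1 mm.

8901.1 mm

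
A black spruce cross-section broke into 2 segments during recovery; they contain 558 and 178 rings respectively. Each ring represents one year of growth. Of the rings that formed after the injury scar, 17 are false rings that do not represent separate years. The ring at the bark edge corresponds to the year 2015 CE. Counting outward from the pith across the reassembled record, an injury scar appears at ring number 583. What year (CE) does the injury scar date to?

1879 CE

Total rings = 558 + 178 = 736.
The injury scar sits at ring 583 from the pith, so 736 − 583 = 153 rings formed after it.
153 − 17 false = 136 true rings after the injury scar.
The ring at the bark edge is 2015 CE, so the injury scar dates to 2015 − 136 = 1879 CE.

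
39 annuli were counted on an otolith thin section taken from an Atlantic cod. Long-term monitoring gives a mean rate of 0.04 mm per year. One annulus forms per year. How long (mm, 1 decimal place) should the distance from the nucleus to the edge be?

1.6 mm

39 years of growth are recorded.
39 years at 0.04 mm/year gives 0.04 × 39 = 1.6 mm.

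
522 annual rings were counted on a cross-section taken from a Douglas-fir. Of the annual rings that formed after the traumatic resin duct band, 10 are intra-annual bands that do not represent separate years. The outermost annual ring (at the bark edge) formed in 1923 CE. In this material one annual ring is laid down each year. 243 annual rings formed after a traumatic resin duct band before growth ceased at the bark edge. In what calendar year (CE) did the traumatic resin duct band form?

243 annual rings formed after the traumatic resin duct band.
Excluding 10 false annual rings: 243 − 10 = 233.
The annual ring at the bark edge is 1923 CE, so the traumatic resin duct band dates to 1923 − 233 = 1690 CE.

1690 CE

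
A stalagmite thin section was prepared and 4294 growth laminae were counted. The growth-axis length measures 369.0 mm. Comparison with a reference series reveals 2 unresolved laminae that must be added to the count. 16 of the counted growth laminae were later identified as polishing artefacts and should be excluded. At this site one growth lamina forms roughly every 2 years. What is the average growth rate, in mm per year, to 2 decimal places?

0.04 mm per year

True growth lamina count = 4294 − 16 + 2 = 4280.
At 2 years per growth lamina, 4280 × 2 = 8560 years.
Mean rate = 369.0 mm / 8560 years ≈ 0.04 mm per year.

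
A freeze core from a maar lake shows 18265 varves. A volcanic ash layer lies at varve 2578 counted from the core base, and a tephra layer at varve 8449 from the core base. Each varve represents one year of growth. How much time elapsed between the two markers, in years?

Separation: 8449 − 2578 = 5871 varves.
That is 5871 years at one varve per year.

5871 years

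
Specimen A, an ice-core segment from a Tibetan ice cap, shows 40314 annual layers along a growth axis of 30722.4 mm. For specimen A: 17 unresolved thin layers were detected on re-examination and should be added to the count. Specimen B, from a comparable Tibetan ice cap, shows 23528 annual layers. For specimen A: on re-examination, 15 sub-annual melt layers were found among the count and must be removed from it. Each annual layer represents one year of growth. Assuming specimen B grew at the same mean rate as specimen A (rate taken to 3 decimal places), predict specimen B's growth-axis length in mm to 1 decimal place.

Specimen A: after corrections the count is 40314 − 15 + 17 = 40316 annual layers.
A: Mean rate = 30722.4 mm / 40316 years ≈ 0.762 mm per year.
B's length ≈ 0.762 × 23528 = 17928.3 mm.

17928.3 mm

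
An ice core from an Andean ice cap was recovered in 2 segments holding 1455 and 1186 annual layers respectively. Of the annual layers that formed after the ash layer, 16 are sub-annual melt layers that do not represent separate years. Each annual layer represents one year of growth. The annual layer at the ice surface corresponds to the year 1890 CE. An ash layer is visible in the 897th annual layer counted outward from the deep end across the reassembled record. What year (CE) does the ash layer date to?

162 CE

Total annual layers = 1455 + 1186 = 2641.
2641 − 897 = 1744 annual layers lie beyond the ash layer toward the ice surface.
Excluding 16 false annual layers: 1744 − 16 = 1728.
Counting back 1728 years from 1890 CE places the ash layer in 1890 − 1728 = 162 CE.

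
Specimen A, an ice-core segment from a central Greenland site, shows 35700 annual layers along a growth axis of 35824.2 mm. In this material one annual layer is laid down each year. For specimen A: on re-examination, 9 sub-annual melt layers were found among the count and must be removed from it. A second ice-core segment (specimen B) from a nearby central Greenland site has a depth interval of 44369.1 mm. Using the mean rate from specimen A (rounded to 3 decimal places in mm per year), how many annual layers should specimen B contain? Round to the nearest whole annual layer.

Specimen A: adjusted count: 35700 − 9 = 35691 annual layers.
A: 35824.2 mm over 35691 years gives 35824.2 / 35691 ≈ 1.004 mm/yr.
B spans 44369.1 / 1.004 = 44192.33 years ≈ 44192 annual layers.

44192 annual layers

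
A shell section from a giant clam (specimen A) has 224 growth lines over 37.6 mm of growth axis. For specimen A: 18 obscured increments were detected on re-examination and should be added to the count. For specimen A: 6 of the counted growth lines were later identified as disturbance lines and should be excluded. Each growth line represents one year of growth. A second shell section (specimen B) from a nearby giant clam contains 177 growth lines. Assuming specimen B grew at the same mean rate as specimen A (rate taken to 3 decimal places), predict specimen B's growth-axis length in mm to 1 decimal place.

28.1 mm

Specimen A: after corrections the count is 224 − 6 + 18 = 236 growth lines.
A: Extension rate ≈ 37.6 / 236 = 0.159 mm/yr.
B's length ≈ 0.159 × 177 = 28.1 mm.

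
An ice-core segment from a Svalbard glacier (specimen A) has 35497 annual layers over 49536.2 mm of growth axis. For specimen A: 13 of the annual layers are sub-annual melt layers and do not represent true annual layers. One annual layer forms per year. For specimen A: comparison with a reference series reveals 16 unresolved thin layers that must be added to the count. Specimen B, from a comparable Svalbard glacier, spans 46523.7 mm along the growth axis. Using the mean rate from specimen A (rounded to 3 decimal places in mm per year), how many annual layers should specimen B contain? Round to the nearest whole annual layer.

33350 annual layers

Specimen A: correcting the raw count gives 35497 − 13 + 16 = 35500 true annual layers.
A: Extension rate ≈ 49536.2 / 35500 = 1.395 mm/year.
Specimen B: 46523.7 mm / 1.395 mm per year = 33350.32 years ≈ 33350 annual layers.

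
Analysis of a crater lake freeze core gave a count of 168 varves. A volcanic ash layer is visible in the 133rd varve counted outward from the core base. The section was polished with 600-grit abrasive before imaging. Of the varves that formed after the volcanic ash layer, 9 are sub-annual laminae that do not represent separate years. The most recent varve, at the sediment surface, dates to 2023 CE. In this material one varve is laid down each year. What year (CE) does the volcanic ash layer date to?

1997 CE

Between varve 133 and the sediment surface there are 168 − 133 = 35 varves.
Removing the 9 false varves leaves 35 − 9 = 26 true varves beyond the volcanic ash layer.
Counting back 26 years from 2023 CE places the volcanic ash layer in 2023 − 26 = 1997 CE.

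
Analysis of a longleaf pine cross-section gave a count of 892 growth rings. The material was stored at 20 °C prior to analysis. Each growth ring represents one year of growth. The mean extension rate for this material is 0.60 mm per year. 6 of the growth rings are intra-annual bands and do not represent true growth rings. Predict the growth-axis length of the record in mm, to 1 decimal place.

True growth ring count = 892 − 6 = 886.
886 years at 0.60 mm/year gives 0.60 × 886 = 531.6 mm.

531.6 mm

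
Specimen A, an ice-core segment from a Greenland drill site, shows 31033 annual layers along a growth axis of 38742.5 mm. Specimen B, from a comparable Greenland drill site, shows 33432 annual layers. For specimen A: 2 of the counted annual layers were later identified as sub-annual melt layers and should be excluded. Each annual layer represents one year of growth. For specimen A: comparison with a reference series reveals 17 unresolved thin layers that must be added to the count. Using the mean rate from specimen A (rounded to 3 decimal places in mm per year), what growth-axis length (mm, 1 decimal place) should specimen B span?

Specimen A: true annual layer count = 31033 − 2 + 17 = 31048.
A: 38742.5 mm over 31048 years gives 38742.5 / 31048 ≈ 1.248 mm/year.
B's length ≈ 1.248 × 33432 = 41723.1 mm.

41723.1 mm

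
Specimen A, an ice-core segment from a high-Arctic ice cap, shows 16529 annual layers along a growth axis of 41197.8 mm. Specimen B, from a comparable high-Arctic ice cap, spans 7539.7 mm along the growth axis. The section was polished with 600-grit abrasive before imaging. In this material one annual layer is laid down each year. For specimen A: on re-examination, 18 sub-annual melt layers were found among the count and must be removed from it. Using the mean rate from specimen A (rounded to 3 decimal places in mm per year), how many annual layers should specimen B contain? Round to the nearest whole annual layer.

Specimen A: true annual layer count = 16529 − 18 = 16511.
A: Mean rate = 41197.8 mm / 16511 years ≈ 2.495 mm/year.
Specimen B: 7539.7 mm / 2.495 mm per year = 3021.92 years ≈ 3022 annual layers.

3022 annual layers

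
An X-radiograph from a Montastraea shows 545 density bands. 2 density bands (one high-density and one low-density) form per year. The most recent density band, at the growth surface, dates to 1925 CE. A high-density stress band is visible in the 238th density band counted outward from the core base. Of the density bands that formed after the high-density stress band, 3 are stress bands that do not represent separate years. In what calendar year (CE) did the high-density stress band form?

545 − 238 = 307 density bands lie beyond the high-density stress band toward the growth surface.
Excluding 3 false density bands: 307 − 3 = 304.
With 2 density bands per year, 304 / 2 = 152 years.
Counting back 152 years from 1925 CE places the high-density stress band in 1925 − 152 = 1773 CE.

1773 CE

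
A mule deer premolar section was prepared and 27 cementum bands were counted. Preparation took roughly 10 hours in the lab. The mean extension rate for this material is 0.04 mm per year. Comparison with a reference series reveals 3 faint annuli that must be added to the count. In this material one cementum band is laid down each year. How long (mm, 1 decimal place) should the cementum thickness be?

Adjusted count: 27 + 3 = 30 cementum bands.
Length ≈ 0.04 × 30 = 1.2 mm.

1.2 mm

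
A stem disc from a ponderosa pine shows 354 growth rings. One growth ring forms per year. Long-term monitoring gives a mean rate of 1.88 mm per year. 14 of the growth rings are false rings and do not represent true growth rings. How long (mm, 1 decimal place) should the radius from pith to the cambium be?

639.2 mm

After corrections the count is 354 − 14 = 340 growth rings.
340 years at 1.88 mm/year gives 1.88 × 340 = 639.2 mm.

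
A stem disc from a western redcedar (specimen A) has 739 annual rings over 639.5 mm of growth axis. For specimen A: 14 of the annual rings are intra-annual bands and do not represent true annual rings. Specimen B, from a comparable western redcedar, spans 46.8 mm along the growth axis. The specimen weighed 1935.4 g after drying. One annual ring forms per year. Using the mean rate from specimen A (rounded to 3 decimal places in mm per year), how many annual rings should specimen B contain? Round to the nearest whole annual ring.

Specimen A: true annual ring count = 739 − 14 = 725.
A: Extension rate ≈ 639.5 / 725 = 0.882 mm/yr.
For B, 46.8 / 0.882 = 53.06 years ≈ 53 annual rings.

53 annual rings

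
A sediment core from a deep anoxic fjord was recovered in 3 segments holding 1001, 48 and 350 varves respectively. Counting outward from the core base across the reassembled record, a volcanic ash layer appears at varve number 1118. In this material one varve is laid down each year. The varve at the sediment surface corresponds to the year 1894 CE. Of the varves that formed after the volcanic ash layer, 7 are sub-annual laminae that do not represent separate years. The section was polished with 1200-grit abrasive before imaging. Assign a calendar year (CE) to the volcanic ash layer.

1620 CE

Total varves = 1001 + 48 + 350 = 1399.
1399 − 1118 = 281 varves lie beyond the volcanic ash layer toward the sediment surface.
281 − 7 false = 274 true varves after the volcanic ash layer.
The varve at the sediment surface is 1894 CE, so the volcanic ash layer dates to 1894 − 274 = 1620 CE.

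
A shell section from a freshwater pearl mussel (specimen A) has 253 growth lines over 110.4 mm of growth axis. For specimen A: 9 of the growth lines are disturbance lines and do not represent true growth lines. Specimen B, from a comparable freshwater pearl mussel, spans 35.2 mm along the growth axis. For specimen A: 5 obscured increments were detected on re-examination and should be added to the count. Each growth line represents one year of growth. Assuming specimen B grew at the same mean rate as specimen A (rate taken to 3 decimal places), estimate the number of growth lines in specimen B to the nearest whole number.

Specimen A: true growth line count = 253 − 9 + 5 = 249.
A: Mean rate = 110.4 mm / 249 years ≈ 0.443 mm/yr.
Specimen B: 35.2 mm / 0.443 mm per year = 79.46 years ≈ 79 growth lines.

79 growth lines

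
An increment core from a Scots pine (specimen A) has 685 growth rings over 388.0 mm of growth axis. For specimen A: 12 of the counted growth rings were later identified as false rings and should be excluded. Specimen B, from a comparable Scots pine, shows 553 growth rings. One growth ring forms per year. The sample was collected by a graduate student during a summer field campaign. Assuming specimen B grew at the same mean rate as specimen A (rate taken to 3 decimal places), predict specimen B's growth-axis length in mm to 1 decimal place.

Specimen A: adjusted count: 685 − 12 = 673 growth rings.
A: Extension rate ≈ 388.0 / 673 = 0.577 mm/year.
Length of B = 0.577 × 553 = 319.1 mm.

319.1 mm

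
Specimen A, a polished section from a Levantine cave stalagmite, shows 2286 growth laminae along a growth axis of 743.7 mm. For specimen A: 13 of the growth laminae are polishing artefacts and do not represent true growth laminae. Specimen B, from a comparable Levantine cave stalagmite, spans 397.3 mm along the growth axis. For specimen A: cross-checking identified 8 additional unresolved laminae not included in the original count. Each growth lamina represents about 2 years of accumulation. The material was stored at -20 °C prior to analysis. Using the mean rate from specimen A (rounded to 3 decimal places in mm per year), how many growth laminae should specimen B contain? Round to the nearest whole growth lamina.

Specimen A: correcting the raw count gives 2286 − 13 + 8 = 2281 true growth laminae.
Specimen A: multiplying by 2 years per growth lamina: 2281 × 2 = 4562 years.
A: 743.7 mm over 4562 years gives 743.7 / 4562 ≈ 0.163 mm/yr.
B spans 397.3 / 0.163 = 2437.42 years; at 2 years per growth lamina that is 2437.42 / 2 ≈ 1219 growth laminae.

1219 growth laminae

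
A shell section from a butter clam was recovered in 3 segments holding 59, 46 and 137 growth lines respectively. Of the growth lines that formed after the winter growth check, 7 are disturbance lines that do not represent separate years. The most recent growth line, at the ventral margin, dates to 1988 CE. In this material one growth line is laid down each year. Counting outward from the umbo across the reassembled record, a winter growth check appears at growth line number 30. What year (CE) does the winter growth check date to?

Total growth lines = 59 + 46 + 137 = 242.
Between growth line 30 and the ventral margin there are 242 − 30 = 212 growth lines.
Removing the 7 false growth lines leaves 212 − 7 = 205 true growth lines beyond the winter growth check.
Counting back 205 years from 1988 CE places the winter growth check in 1988 − 205 = 1783 CE.

1783 CE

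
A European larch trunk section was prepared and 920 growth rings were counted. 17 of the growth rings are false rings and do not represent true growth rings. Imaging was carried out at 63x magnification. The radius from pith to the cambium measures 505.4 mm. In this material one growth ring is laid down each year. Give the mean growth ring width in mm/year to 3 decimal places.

Correcting the raw count gives 920 − 17 = 903 true growth rings.
Mean rate = 505.4 mm / 903 years ≈ 0.560 mm/year.

0.560 mm/year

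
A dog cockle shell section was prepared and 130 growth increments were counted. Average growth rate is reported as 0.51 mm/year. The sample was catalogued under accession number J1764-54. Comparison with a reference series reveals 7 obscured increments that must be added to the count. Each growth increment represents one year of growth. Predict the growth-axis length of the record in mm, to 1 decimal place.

True growth increment count = 130 + 7 = 137.
Length ≈ 0.51 × 137 = 69.9 mm.

69.9 mm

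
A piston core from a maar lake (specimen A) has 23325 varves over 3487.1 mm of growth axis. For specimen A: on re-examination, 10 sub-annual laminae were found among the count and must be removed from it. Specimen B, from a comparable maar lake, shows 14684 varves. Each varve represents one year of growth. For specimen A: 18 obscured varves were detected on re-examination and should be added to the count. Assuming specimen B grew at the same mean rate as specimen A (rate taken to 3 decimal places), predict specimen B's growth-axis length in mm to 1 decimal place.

2187.9 mm

Specimen A: correcting the raw count gives 23325 − 10 + 18 = 23333 true varves.
A: Mean rate = 3487.1 mm / 23333 years ≈ 0.149 mm/yr.
For B, 0.149 mm/year × 14684 years = 2187.9 mm.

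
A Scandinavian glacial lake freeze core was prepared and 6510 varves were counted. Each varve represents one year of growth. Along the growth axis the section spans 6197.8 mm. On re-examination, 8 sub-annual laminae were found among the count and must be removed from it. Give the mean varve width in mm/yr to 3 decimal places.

0.953 mm/yr

Adjusted count: 6510 − 8 = 6502 varves.
Mean rate = 6197.8 mm / 6502 years ≈ 0.953 mm/yr.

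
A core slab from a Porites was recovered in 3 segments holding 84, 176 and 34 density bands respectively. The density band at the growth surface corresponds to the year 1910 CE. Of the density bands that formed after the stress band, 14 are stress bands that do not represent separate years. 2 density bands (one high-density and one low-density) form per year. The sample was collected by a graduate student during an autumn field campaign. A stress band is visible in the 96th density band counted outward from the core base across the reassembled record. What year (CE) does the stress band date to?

1818 CE

Total density bands = 84 + 176 + 34 = 294.
294 − 96 = 198 density bands lie beyond the stress band toward the growth surface.
198 − 14 false = 184 true density bands after the stress band.
With 2 density bands per year, 184 / 2 = 92 years.
Counting back 92 years from 1910 CE places the stress band in 1910 − 92 = 1818 CE.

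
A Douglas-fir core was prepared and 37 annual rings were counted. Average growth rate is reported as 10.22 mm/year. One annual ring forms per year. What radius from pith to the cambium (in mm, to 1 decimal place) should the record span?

378.1 mm

37 years of growth are recorded.
Predicted length = 10.22 mm/year × 37 years = 378.1 mm.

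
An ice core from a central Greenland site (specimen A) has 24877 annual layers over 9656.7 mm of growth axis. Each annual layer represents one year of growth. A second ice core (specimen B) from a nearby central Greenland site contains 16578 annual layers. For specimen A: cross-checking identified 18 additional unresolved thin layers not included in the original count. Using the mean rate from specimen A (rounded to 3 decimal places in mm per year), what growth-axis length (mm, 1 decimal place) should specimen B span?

Specimen A: after corrections the count is 24877 + 18 = 24895 annual layers.
A: 9656.7 mm over 24895 years gives 9656.7 / 24895 ≈ 0.388 mm/year.
B's length ≈ 0.388 × 16578 = 6432.3 mm.

6432.3 mm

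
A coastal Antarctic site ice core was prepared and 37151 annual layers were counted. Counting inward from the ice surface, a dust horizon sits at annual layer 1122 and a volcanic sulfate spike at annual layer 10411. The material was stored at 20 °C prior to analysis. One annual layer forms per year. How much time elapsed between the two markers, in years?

The two markers are separated by 10411 − 1122 = 9289 annual layers.
That is 9289 years at one annual layer per year.

9289 yr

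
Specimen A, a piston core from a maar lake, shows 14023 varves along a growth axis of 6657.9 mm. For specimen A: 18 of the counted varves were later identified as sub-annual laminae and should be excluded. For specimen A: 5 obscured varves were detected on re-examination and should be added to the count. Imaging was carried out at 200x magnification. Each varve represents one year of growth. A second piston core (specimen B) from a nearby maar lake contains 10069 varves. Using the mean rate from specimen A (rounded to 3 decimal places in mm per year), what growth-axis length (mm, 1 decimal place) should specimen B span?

Specimen A: adjusted count: 14023 − 18 + 5 = 14010 varves.
A: 6657.9 mm over 14010 years gives 6657.9 / 14010 ≈ 0.475 mm/year.
For B, 0.475 mm/year × 10069 years = 4782.8 mm.

4782.8 mm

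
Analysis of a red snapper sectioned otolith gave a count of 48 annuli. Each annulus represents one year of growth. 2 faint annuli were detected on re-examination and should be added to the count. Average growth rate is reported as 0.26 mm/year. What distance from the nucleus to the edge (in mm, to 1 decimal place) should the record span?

13.0 mm

After corrections the count is 48 + 2 = 50 annuli.
Length ≈ 0.26 × 50 = 13.0 mm.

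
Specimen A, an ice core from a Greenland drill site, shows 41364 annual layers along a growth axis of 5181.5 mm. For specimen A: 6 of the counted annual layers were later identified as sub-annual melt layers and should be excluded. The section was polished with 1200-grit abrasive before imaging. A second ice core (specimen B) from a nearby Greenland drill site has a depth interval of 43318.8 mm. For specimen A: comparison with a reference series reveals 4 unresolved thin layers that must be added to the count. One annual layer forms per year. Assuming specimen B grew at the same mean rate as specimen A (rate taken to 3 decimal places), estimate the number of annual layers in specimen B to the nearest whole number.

Specimen A: correcting the raw count gives 41364 − 6 + 4 = 41362 true annual layers.
A: Extension rate ≈ 5181.5 / 41362 = 0.125 mm/yr.
B spans 43318.8 / 0.125 = 346550.40 years ≈ 346550 annual layers.

346550 annual layers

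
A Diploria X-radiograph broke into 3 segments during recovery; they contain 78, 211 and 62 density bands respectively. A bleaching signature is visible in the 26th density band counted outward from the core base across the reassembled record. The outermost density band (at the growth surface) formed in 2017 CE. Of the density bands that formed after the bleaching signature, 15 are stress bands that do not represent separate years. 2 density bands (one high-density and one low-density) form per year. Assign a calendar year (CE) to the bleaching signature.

1862 CE

Total density bands = 78 + 211 + 62 = 351.
The bleaching signature sits at density band 26 from the core base, so 351 − 26 = 325 density bands formed after it.
325 − 15 false = 310 true density bands after the bleaching signature.
Dividing by 2 density bands per year: 310 / 2 = 155 years.
Counting back 155 years from 2017 CE places the bleaching signature in 2017 − 155 = 1862 CE.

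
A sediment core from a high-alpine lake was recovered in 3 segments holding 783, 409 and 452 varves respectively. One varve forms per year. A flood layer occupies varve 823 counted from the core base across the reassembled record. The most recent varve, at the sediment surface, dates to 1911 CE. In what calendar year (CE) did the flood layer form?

1090 CE

Total varves = 783 + 409 + 452 = 1644.
The flood layer sits at varve 823 from the core base, so 1644 − 823 = 821 varves formed after it.
The varve at the sediment surface is 1911 CE, so the flood layer dates to 1911 − 821 = 1090 CE.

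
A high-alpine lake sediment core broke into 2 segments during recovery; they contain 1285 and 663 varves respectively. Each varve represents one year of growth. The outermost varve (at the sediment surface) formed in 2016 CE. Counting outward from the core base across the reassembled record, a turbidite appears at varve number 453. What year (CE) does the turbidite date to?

Total varves = 1285 + 663 = 1948.
The turbidite sits at varve 453 from the core base, so 1948 − 453 = 1495 varves formed after it.
2016 − 1495 = 521 CE.

521 CE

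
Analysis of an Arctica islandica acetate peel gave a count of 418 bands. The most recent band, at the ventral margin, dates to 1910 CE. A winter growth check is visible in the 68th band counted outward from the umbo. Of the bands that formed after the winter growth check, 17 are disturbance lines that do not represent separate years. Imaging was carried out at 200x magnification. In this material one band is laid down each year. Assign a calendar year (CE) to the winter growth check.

418 − 68 = 350 bands lie beyond the winter growth check toward the ventral margin.
Removing the 17 false bands leaves 350 − 17 = 333 true bands beyond the winter growth check.
Counting back 333 years from 1910 CE places the winter growth check in 1910 − 333 = 1577 CE.

1577 CE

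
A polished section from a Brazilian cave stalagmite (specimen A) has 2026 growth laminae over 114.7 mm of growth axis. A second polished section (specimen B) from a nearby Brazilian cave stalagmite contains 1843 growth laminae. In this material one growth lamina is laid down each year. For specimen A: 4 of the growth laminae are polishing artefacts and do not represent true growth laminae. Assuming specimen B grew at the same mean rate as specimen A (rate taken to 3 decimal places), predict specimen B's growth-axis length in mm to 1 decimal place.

Specimen A: true growth lamina count = 2026 − 4 = 2022.
A: Mean rate = 114.7 mm / 2022 years ≈ 0.057 mm/year.
Length of B = 0.057 × 1843 = 105.1 mm.

105.1 mm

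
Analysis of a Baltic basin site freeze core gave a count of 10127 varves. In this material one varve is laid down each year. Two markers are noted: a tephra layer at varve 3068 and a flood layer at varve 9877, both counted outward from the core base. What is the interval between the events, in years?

6809 years

The two markers are separated by 9877 − 3068 = 6809 varves.
One varve per year makes the interval 6809 years.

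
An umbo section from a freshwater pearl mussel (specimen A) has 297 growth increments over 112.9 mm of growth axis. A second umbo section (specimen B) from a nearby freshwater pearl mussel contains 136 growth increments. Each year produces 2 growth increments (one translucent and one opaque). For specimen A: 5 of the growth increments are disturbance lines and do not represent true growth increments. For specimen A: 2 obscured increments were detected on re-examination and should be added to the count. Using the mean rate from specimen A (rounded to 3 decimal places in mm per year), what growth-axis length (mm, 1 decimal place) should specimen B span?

52.2 mm

Specimen A: after corrections the count is 297 − 5 + 2 = 294 growth increments.
Specimen A: dividing by 2 growth increments per year: 294 / 2 = 147 years.
A: Extension rate ≈ 112.9 / 147 = 0.768 mm per year.
Specimen B: with 2 growth increments per year, 136 / 2 = 68 years. For B, 0.768 mm/year × 68 years = 52.2 mm.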